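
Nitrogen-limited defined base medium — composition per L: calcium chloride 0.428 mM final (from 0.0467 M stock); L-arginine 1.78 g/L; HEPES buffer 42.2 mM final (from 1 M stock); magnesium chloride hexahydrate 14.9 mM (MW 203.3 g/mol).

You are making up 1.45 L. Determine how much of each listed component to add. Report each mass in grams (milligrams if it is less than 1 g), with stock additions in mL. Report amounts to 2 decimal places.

Working volume: 1.45 L.
calcium chloride: C1V1 = C2V2 → 0.428 mM × 1450 mL ÷ 46.7 mM = 13.29 mL
L-arginine: 1.78 g/L × 1.45 L = 2.58 g
HEPES buffer: dilute stock: 42.2 mM × 1450 mL ÷ 1000 mM = 61.19 mL
magnesium chloride hexahydrate: 14.9 mmol/L × 203.3 g/mol × 1.45 L ÷ 1000 = 4.39 g

calcium chloride 13.29 mL; L-arginine 2.58 g; HEPES buffer 61.19 mL; magnesium chloride hexahydrate 4.39 g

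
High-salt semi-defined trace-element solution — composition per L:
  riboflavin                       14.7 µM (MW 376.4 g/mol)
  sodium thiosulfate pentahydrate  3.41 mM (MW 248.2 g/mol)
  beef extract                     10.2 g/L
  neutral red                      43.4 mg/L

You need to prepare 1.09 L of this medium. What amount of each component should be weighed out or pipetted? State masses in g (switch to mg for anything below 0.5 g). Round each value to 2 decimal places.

Working volume: 1.09 L.
riboflavin: 14.7 µmol/L × 376.4 g/mol × 1.09 L ÷ 1000 = 6.03 mg
sodium thiosulfate pentahydrate: 3.41 mmol/L × 248.2 g/mol × 1.09 L ÷ 1000 = 0.92 g
beef extract: 10.2 g/L × 1.09 L = 11.12 g
neutral red: 43.4 mg/L × 1.09 L = 47.31 mg

riboflavin 6.03 mg; sodium thiosulfate pentahydrate 0.92 g; beef extract 11.12 g; neutral red 47.31 mg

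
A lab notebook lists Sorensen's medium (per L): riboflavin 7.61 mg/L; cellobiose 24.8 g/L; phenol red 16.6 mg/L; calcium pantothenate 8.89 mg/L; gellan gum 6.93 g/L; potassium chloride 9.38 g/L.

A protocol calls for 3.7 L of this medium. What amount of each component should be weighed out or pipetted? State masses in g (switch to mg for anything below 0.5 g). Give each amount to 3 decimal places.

riboflavin 28.157 mg; cellobiose 91.760 g; phenol red 61.420 mg; calcium pantothenate 32.893 mg; gellan gum 25.641 g; potassium chloride 34.706 g

Scale factor relative to 1 L: 3.7.
riboflavin: 7.61 mg/L × 3.7 L = 28.157 mg
cellobiose: 24.8 g/L × 3.7 L = 91.760 g
phenol red: 16.6 mg/L × 3.7 L = 61.420 mg
calcium pantothenate: 8.89 mg/L × 3.7 L = 32.893 mg
gellan gum: 6.93 g/L × 3.7 L = 25.641 g
potassium chloride: 9.38 g/L × 3.7 L = 34.706 g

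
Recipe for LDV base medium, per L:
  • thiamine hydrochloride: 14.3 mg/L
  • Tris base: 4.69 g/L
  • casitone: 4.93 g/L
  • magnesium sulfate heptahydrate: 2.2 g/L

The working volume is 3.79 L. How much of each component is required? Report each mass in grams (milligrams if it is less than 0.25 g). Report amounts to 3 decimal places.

Scale factor relative to 1 L: 3.79.
thiamine hydrochloride: 14.3 mg/L × 3.79 L = 54.197 mg
Tris base: 4.69 g/L × 3.79 L = 17.775 g
casitone: 4.93 g/L × 3.79 L = 18.685 g
magnesium sulfate heptahydrate: 2.2 g/L × 3.79 L = 8.338 g

thiamine hydrochloride 54.197 mg; Tris base 17.775 g; casitone 18.685 g; magnesium sulfate heptahydrate 8.338 g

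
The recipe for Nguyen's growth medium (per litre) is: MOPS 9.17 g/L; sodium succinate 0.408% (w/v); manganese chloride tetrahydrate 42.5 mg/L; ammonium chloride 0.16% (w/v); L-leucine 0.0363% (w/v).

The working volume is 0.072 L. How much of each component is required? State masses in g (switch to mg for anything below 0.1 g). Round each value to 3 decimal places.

MOPS 0.660 g; sodium succinate 0.294 g; manganese chloride tetrahydrate 3.060 mg; ammonium chloride 0.115 g; L-leucine 26.136 mg

Working volume: 0.072 L.
MOPS: 9.17 g/L × 0.072 L = 0.660 g
sodium succinate: 0.408 g per 100 mL × 72 mL ÷ 100 = 0.294 g
manganese chloride tetrahydrate: 42.5 mg/L × 0.072 L = 3.060 mg
ammonium chloride: 0.16% w/v = 1.6 g/L → 1.6 × 0.072 L = 0.115 g
L-leucine: 0.0363% w/v = 0.363 g/L → 0.363 × 0.072 L = 0.026136 g = 26.136 mg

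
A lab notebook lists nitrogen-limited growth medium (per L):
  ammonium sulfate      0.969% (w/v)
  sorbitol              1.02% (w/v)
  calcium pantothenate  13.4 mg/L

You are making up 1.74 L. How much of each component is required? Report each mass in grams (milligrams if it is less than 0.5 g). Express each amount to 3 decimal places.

Scale factor relative to 1 L: 1.74.
ammonium sulfate: 0.969% w/v = 9.69 g/L → 9.69 × 1.74 L = 16.861 g
sorbitol: 1.02 g per 100 mL × 1740 mL ÷ 100 = 17.748 g
calcium pantothenate: 13.4 mg/L × 1.74 L = 23.316 mg

ammonium sulfate 16.861 g; sorbitol 17.748 g; calcium pantothenate 23.316 mg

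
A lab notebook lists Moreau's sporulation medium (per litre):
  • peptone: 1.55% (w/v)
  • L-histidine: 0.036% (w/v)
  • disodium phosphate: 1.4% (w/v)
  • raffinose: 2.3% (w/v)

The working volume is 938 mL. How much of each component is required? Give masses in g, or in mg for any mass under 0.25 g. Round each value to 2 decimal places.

Working volume: 938 mL = 0.938 L.
peptone: 1.55% w/v = 15.5 g/L → 15.5 × 0.938 L = 14.54 g
L-histidine: 0.036 g per 100 mL × 938 mL ÷ 100 = 0.34 g
disodium phosphate: 1.4 g per 100 mL × 938 mL ÷ 100 = 13.13 g
raffinose: 2.3% w/v = 23 g/L → 23 × 0.938 L = 21.57 g

peptone 14.54 g; L-histidine 0.34 g; disodium phosphate 13.13 g; raffinose 21.57 g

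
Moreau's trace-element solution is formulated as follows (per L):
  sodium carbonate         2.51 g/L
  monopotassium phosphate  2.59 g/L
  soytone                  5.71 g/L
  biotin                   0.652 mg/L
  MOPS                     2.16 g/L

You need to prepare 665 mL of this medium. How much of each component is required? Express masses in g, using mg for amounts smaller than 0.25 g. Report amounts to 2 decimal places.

Scale factor relative to 1 L: 0.665.
sodium carbonate: 2.51 g/L × 0.665 L = 1.67 g
monopotassium phosphate: 2.59 g/L × 0.665 L = 1.72 g
soytone: 5.71 g/L × 0.665 L = 3.80 g
biotin: 0.652 mg/L × 0.665 L = 0.43 mg
MOPS: 2.16 g/L × 0.665 L = 1.44 g

sodium carbonate 1.67 g; monopotassium phosphate 1.72 g; soytone 3.80 g; biotin 0.43 mg; MOPS 1.44 g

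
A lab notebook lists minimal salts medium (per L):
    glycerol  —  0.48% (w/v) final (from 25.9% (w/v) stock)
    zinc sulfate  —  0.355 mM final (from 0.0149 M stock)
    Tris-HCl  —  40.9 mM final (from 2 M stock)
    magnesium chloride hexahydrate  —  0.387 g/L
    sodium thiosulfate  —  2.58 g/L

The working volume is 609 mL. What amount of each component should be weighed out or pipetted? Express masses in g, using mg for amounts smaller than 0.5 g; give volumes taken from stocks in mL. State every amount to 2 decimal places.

Scale factor relative to 1 L: 0.609.
glycerol: dilute stock: 0.48% ÷ 25.9% × 609 mL = 11.29 mL
zinc sulfate: C1V1 = C2V2 → 0.355 mM × 609 mL ÷ 14.9 mM = 14.51 mL
Tris-HCl: C1V1 = C2V2 → 40.9 mM × 609 mL ÷ 2000 mM = 12.45 mL
magnesium chloride hexahydrate: 0.387 g/L × 0.609 L = 0.235683 g = 235.68 mg
sodium thiosulfate: 2.58 g/L × 0.609 L = 1.57 g

glycerol 11.29 mL; zinc sulfate 14.51 mL; Tris-HCl 12.45 mL; magnesium chloride hexahydrate 235.68 mg; sodium thiosulfate 1.57 g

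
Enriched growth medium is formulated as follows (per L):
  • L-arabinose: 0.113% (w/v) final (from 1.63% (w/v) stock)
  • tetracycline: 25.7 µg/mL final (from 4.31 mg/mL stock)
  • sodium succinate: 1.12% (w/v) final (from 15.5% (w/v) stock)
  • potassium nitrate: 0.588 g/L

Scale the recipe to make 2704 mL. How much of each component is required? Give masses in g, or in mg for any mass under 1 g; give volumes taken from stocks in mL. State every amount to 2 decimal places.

L-arabinose 187.46 mL; tetracycline 16.12 mL; sodium succinate 195.39 mL; potassium nitrate 1.59 g

Target volume = 2704 mL = 2.704 L.
L-arabinose: V = C2·V2/C1 = 0.113% ÷ 1.63% × 2704 mL = 187.46 mL
tetracycline: dilute stock: 25.7 µg/mL × 2704 mL ÷ 4310 µg/mL = 16.12 mL
sodium succinate: C1V1 = C2V2 → 1.12% ÷ 15.5% × 2704 mL = 195.39 mL
potassium nitrate: 0.588 g/L × 2.704 L = 1.59 g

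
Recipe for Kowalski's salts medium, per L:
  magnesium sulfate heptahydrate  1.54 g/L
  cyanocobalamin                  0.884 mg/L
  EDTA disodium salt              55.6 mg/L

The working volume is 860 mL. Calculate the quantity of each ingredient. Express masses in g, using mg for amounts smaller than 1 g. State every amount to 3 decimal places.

Scale factor relative to 1 L: 0.86.
magnesium sulfate heptahydrate: 1.54 g/L × 0.86 L = 1.324 g
cyanocobalamin: 0.884 mg/L × 0.86 L = 0.760 mg
EDTA disodium salt: 55.6 mg/L × 0.86 L = 47.816 mg

magnesium sulfate heptahydrate 1.324 g; cyanocobalamin 0.760 mg; EDTA disodium salt 47.816 mg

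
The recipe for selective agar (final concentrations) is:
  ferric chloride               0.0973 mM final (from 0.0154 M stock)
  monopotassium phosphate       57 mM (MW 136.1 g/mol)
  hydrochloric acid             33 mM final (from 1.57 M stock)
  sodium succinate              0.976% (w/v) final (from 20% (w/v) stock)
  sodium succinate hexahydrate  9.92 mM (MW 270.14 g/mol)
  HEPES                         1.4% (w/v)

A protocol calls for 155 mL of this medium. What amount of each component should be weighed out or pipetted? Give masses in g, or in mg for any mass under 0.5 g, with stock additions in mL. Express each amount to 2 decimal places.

Scale factor relative to 1 L: 0.155.
ferric chloride: V = C2·V2/C1 = 0.0973 mM × 155 mL ÷ 15.4 mM = 0.98 mL
monopotassium phosphate: 57 mmol/L × 136.1 g/mol × 0.155 L ÷ 1000 = 1.20 g
hydrochloric acid: dilute stock: 33 mM × 155 mL ÷ 1570 mM = 3.26 mL
sodium succinate: C1V1 = C2V2 → 0.976% ÷ 20% × 155 mL = 7.56 mL
sodium succinate hexahydrate: 9.92 mmol/L × 270.14 mg/mmol × 0.155 L = 415.37 mg
HEPES: 1.4% w/v = 14 g/L → 14 × 0.155 L = 2.17 g

ferric chloride 0.98 mL; monopotassium phosphate 1.20 g; hydrochloric acid 3.26 mL; sodium succinate 7.56 mL; sodium succinate hexahydrate 415.37 mg; HEPES 2.17 g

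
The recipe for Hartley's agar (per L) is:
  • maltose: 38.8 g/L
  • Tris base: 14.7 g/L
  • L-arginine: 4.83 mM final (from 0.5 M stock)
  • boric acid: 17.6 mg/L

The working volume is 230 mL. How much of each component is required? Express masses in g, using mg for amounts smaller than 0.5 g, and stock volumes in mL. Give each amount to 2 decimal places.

Target volume = 230 mL = 0.23 L.
maltose: 38.8 g/L × 0.23 L = 8.92 g
Tris base: 14.7 g/L × 0.23 L = 3.38 g
L-arginine: V = C2·V2/C1 = 4.83 mM × 230 mL ÷ 500 mM = 2.22 mL
boric acid: 17.6 mg/L × 0.23 L = 4.05 mg

maltose 8.92 g; Tris base 3.38 g; L-arginine 2.22 mL; boric acid 4.05 mg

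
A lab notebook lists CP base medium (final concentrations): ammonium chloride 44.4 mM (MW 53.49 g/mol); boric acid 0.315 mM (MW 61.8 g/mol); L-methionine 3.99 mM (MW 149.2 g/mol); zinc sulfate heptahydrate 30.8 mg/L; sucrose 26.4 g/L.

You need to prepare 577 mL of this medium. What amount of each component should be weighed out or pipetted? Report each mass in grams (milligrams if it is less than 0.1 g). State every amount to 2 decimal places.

ammonium chloride 1.37 g; boric acid 11.23 mg; L-methionine 0.34 g; zinc sulfate heptahydrate 17.77 mg; sucrose 15.23 g

Target volume = 577 mL = 0.577 L.
ammonium chloride: 44.4 mmol/L × 53.49 g/mol × 0.577 L ÷ 1000 = 1.37 g
boric acid: 0.315 mmol/L × 61.8 mg/mmol × 0.577 L = 11.23 mg
L-methionine: 3.99 mmol/L × 149.2 g/mol × 0.577 L ÷ 1000 = 0.34 g
zinc sulfate heptahydrate: 30.8 mg/L × 0.577 L = 17.77 mg
sucrose: 26.4 g/L × 0.577 L = 15.23 g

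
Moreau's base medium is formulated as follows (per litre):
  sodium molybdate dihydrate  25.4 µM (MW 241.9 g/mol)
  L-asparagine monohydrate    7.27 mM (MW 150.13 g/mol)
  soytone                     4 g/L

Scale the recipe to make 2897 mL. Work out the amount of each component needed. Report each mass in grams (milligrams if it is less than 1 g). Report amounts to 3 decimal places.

Working volume: 2897 mL = 2.897 L.
sodium molybdate dihydrate: 25.4 µmol/L × 241.9 g/mol × 2.897 L ÷ 1000 = 17.800 mg
L-asparagine monohydrate: 7.27 mmol/L × 150.13 g/mol × 2.897 L ÷ 1000 = 3.162 g
soytone: 4 g/L × 2.897 L = 11.588 g

sodium molybdate dihydrate 17.800 mg; L-asparagine monohydrate 3.162 g; soytone 11.588 g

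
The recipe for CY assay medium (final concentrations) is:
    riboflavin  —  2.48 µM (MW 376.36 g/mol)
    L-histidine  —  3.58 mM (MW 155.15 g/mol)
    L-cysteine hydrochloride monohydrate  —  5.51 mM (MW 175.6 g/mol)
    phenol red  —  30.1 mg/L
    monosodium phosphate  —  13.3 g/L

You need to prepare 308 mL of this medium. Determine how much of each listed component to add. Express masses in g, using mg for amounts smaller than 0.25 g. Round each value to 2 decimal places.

Scale factor relative to 1 L: 0.308.
riboflavin: 2.48 µmol/L × 376.36 g/mol × 0.308 L ÷ 1000 = 0.29 mg
L-histidine: 3.58 mmol/L × 155.15 mg/mmol × 0.308 L = 171.07 mg
L-cysteine hydrochloride monohydrate: 5.51 mmol/L × 175.6 g/mol × 0.308 L ÷ 1000 = 0.30 g
phenol red: 30.1 mg/L × 0.308 L = 9.27 mg
monosodium phosphate: 13.3 g/L × 0.308 L = 4.10 g

riboflavin 0.29 mg; L-histidine 171.07 mg; L-cysteine hydrochloride monohydrate 0.30 g; phenol red 9.27 mg; monosodium phosphate 4.10 g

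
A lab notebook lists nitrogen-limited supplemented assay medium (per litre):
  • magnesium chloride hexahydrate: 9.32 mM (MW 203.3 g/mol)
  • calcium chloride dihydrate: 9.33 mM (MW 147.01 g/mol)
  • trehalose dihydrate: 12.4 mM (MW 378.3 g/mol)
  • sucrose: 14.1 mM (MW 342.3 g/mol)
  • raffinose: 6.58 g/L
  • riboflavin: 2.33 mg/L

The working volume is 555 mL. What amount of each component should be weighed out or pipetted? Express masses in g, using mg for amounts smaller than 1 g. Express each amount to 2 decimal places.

Scale factor relative to 1 L: 0.555.
magnesium chloride hexahydrate: 9.32 mmol/L × 203.3 g/mol × 0.555 L ÷ 1000 = 1.05 g
calcium chloride dihydrate: 9.33 mmol/L × 147.01 mg/mmol × 0.555 L = 761.24 mg
trehalose dihydrate: 12.4 mmol/L × 378.3 g/mol × 0.555 L ÷ 1000 = 2.60 g
sucrose: 14.1 mmol/L × 342.3 g/mol × 0.555 L ÷ 1000 = 2.68 g
raffinose: 6.58 g/L × 0.555 L = 3.65 g
riboflavin: 2.33 mg/L × 0.555 L = 1.29 mg

magnesium chloride hexahydrate 1.05 g; calcium chloride dihydrate 761.24 mg; trehalose dihydrate 2.60 g; sucrose 2.68 g; raffinose 3.65 g; riboflavin 1.29 mg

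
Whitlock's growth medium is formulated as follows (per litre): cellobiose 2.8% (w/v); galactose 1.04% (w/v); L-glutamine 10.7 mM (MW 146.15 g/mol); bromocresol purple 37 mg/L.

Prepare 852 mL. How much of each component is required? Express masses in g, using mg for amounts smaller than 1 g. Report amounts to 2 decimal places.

Target volume = 852 mL = 0.852 L.
cellobiose: 2.8% w/v = 28 g/L → 28 × 0.852 L = 23.86 g
galactose: 1.04 g per 100 mL × 852 mL ÷ 100 = 8.86 g
L-glutamine: 10.7 mmol/L × 146.15 g/mol × 0.852 L ÷ 1000 = 1.33 g
bromocresol purple: 37 mg/L × 0.852 L = 31.52 mg

cellobiose 23.86 g; galactose 8.86 g; L-glutamine 1.33 g; bromocresol purple 31.52 mg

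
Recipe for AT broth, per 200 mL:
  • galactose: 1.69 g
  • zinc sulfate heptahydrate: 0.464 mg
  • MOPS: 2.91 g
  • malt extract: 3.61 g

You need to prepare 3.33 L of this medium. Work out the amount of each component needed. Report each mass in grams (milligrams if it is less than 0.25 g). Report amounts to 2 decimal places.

galactose 28.14 g; zinc sulfate heptahydrate 7.73 mg; MOPS 48.45 g; malt extract 60.11 g

Scale factor = 3330 mL / 200 mL = 16.65.
galactose: 1.69 g × (3330 mL / 200 mL) = 28.14 g
zinc sulfate heptahydrate: 0.464 mg × (3330 mL / 200 mL) = 7.73 mg
MOPS: 2.91 g × (3330 mL / 200 mL) = 48.45 g
malt extract: 3.61 g × (3330 mL / 200 mL) = 60.11 g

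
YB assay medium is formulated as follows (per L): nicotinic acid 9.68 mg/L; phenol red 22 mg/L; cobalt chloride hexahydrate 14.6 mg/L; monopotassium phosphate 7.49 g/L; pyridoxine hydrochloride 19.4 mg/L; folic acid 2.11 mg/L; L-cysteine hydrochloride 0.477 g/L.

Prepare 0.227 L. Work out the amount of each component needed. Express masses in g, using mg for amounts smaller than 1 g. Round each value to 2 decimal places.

Working volume: 0.227 L.
nicotinic acid: 9.68 mg/L × 0.227 L = 2.20 mg
phenol red: 22 mg/L × 0.227 L = 4.99 mg
cobalt chloride hexahydrate: 14.6 mg/L × 0.227 L = 3.31 mg
monopotassium phosphate: 7.49 g/L × 0.227 L = 1.70 g
pyridoxine hydrochloride: 19.4 mg/L × 0.227 L = 4.40 mg
folic acid: 2.11 mg/L × 0.227 L = 0.48 mg
L-cysteine hydrochloride: 0.477 g/L × 0.227 L = 0.108279 g = 108.28 mg

nicotinic acid 2.20 mg; phenol red 4.99 mg; cobalt chloride hexahydrate 3.31 mg; monopotassium phosphate 1.70 g; pyridoxine hydrochloride 4.40 mg; folic acid 0.48 mg; L-cysteine hydrochloride 108.28 mg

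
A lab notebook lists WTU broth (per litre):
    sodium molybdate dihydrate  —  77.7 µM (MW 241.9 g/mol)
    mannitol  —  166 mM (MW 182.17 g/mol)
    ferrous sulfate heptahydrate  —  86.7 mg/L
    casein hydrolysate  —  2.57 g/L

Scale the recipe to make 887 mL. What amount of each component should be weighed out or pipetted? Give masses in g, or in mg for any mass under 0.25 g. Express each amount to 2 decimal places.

Scale factor relative to 1 L: 0.887.
sodium molybdate dihydrate: 77.7 µmol/L × 241.9 g/mol × 0.887 L ÷ 1000 = 16.67 mg
mannitol: 166 mmol/L × 182.17 g/mol × 0.887 L ÷ 1000 = 26.82 g
ferrous sulfate heptahydrate: 86.7 mg/L × 0.887 L = 76.90 mg
casein hydrolysate: 2.57 g/L × 0.887 L = 2.28 g

sodium molybdate dihydrate 16.67 mg; mannitol 26.82 g; ferrous sulfate heptahydrate 76.90 mg; casein hydrolysate 2.28 g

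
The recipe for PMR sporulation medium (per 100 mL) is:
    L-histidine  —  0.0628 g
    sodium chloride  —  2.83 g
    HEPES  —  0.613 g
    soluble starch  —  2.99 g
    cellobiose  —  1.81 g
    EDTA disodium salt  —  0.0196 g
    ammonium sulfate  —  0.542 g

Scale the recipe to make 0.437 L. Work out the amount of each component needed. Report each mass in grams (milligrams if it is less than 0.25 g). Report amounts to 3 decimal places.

L-histidine 0.274 g; sodium chloride 12.367 g; HEPES 2.679 g; soluble starch 13.066 g; cellobiose 7.910 g; EDTA disodium salt 85.652 mg; ammonium sulfate 2.369 g

Ratio of target to recipe volume: 437 / 100 = 4.37.
L-histidine: 0.0628 g × (437 mL / 100 mL) = 0.274 g
sodium chloride: 2.83 g × (437 mL / 100 mL) = 12.367 g
HEPES: 0.613 g × (437 mL / 100 mL) = 2.679 g
soluble starch: 2.99 g × (437 mL / 100 mL) = 13.066 g
cellobiose: 1.81 g × (437 mL / 100 mL) = 7.910 g
EDTA disodium salt: 0.0196 g × (437 mL / 100 mL) = 0.085652 g = 85.652 mg
ammonium sulfate: 0.542 g × (437 mL / 100 mL) = 2.369 g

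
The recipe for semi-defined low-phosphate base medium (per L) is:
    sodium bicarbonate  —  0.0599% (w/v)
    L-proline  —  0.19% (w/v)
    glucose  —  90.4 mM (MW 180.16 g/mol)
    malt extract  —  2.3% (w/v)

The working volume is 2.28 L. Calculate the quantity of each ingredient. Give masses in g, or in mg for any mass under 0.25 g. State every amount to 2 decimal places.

sodium bicarbonate 1.37 g; L-proline 4.33 g; glucose 37.13 g; malt extract 52.44 g

Scale factor relative to 1 L: 2.28.
sodium bicarbonate: 0.0599 g per 100 mL × 2280 mL ÷ 100 = 1.37 g
L-proline: 0.19% w/v = 1.9 g/L → 1.9 × 2.28 L = 4.33 g
glucose: 90.4 mmol/L × 180.16 g/mol × 2.28 L ÷ 1000 = 37.13 g
malt extract: 2.3 g per 100 mL × 2280 mL ÷ 100 = 52.44 g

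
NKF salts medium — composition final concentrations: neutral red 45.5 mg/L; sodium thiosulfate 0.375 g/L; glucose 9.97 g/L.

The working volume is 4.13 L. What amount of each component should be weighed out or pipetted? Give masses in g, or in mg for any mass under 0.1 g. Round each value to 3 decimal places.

neutral red 0.188 g; sodium thiosulfate 1.549 g; glucose 41.176 g

Working volume: 4.13 L.
neutral red: 45.5 mg/L × 4.13 L = 187.915 mg = 0.188 g
sodium thiosulfate: 0.375 g/L × 4.13 L = 1.549 g
glucose: 9.97 g/L × 4.13 L = 41.176 g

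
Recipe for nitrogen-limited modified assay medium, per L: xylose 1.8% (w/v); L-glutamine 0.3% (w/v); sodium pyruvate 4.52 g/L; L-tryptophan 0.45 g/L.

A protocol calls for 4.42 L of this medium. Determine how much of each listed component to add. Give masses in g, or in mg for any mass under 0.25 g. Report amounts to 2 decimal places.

Scale factor relative to 1 L: 4.42.
xylose: 1.8 g per 100 mL × 4420 mL ÷ 100 = 79.56 g
L-glutamine: 0.3% w/v = 3 g/L → 3 × 4.42 L = 13.26 g
sodium pyruvate: 4.52 g/L × 4.42 L = 19.98 g
L-tryptophan: 0.45 g/L × 4.42 L = 1.99 g

xylose 79.56 g; L-glutamine 13.26 g; sodium pyruvate 19.98 g; L-tryptophan 1.99 g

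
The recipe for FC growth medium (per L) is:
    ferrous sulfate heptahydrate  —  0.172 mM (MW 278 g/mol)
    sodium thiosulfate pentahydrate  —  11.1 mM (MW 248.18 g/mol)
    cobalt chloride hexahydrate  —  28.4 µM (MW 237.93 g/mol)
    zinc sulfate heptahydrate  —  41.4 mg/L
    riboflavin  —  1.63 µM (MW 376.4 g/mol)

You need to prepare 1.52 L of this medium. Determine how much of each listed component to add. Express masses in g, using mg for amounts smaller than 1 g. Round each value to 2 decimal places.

Scale factor relative to 1 L: 1.52.
ferrous sulfate heptahydrate: 0.172 mmol/L × 278 mg/mmol × 1.52 L = 72.68 mg
sodium thiosulfate pentahydrate: 11.1 mmol/L × 248.18 g/mol × 1.52 L ÷ 1000 = 4.19 g
cobalt chloride hexahydrate: 28.4 µmol/L × 237.93 g/mol × 1.52 L ÷ 1000 = 10.27 mg
zinc sulfate heptahydrate: 41.4 mg/L × 1.52 L = 62.93 mg
riboflavin: 1.63 µmol/L × 376.4 g/mol × 1.52 L ÷ 1000 = 0.93 mg

ferrous sulfate heptahydrate 72.68 mg; sodium thiosulfate pentahydrate 4.19 g; cobalt chloride hexahydrate 10.27 mg; zinc sulfate heptahydrate 62.93 mg; riboflavin 0.93 mg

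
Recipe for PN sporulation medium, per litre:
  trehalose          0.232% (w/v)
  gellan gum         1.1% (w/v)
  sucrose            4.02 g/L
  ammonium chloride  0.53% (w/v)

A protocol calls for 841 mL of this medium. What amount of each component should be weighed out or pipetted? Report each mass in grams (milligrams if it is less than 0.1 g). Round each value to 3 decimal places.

Target volume = 841 mL = 0.841 L.
trehalose: 0.232% w/v = 2.32 g/L → 2.32 × 0.841 L = 1.951 g
gellan gum: 1.1 g per 100 mL × 841 mL ÷ 100 = 9.251 g
sucrose: 4.02 g/L × 0.841 L = 3.381 g
ammonium chloride: 0.53% w/v = 5.3 g/L → 5.3 × 0.841 L = 4.457 g

trehalose 1.951 g; gellan gum 9.251 g; sucrose 3.381 g; ammonium chloride 4.457 g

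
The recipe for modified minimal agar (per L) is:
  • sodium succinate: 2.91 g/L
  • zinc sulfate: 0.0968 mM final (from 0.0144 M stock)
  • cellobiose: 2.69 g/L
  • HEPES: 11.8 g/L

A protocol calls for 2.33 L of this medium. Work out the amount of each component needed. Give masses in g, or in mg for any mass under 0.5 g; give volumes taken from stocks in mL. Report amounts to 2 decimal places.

Working volume: 2.33 L.
sodium succinate: 2.91 g/L × 2.33 L = 6.78 g
zinc sulfate: C1V1 = C2V2 → 0.0968 mM × 2330 mL ÷ 14.4 mM = 15.66 mL
cellobiose: 2.69 g/L × 2.33 L = 6.27 g
HEPES: 11.8 g/L × 2.33 L = 27.49 g

sodium succinate 6.78 g; zinc sulfate 15.66 mL; cellobiose 6.27 g; HEPES 27.49 g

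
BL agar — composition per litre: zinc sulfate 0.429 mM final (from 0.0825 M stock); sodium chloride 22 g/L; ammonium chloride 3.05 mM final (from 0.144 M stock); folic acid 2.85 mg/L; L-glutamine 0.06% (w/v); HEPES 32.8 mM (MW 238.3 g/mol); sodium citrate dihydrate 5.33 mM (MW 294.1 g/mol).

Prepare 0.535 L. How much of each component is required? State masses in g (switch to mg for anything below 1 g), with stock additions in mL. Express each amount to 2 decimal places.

Scale factor relative to 1 L: 0.535.
zinc sulfate: C1V1 = C2V2 → 0.429 mM × 535 mL ÷ 82.5 mM = 2.78 mL
sodium chloride: 22 g/L × 0.535 L = 11.77 g
ammonium chloride: C1V1 = C2V2 → 3.05 mM × 535 mL ÷ 144 mM = 11.33 mL
folic acid: 2.85 mg/L × 0.535 L = 1.52 mg
L-glutamine: 0.06% w/v = 0.6 g/L → 0.6 × 0.535 L = 0.321 g = 321.00 mg
HEPES: 32.8 mmol/L × 238.3 g/mol × 0.535 L ÷ 1000 = 4.18 g
sodium citrate dihydrate: 5.33 mmol/L × 294.1 mg/mmol × 0.535 L = 838.64 mg

zinc sulfate 2.78 mL; sodium chloride 11.77 g; ammonium chloride 11.33 mL; folic acid 1.52 mg; L-glutamine 321.00 mg; HEPES 4.18 g; sodium citrate dihydrate 838.64 mg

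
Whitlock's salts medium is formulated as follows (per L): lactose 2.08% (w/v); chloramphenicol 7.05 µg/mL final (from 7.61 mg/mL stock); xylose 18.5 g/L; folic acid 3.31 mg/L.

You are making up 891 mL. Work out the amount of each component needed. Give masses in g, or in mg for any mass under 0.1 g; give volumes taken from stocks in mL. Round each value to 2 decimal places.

lactose 18.53 g; chloramphenicol 0.83 mL; xylose 16.48 g; folic acid 2.95 mg

Target volume = 891 mL = 0.891 L.
lactose: 2.08% w/v = 20.8 g/L → 20.8 × 0.891 L = 18.53 g
chloramphenicol: dilute stock: 7.05 µg/mL × 891 mL ÷ 7610 µg/mL = 0.83 mL
xylose: 18.5 g/L × 0.891 L = 16.48 g
folic acid: 3.31 mg/L × 0.891 L = 2.95 mg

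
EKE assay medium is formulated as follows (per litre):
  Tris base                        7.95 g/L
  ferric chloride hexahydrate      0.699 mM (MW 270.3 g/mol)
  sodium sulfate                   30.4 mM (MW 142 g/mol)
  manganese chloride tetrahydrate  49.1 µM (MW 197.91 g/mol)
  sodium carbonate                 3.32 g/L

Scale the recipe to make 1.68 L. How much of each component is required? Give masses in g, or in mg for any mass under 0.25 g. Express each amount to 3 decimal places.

Tris base 13.356 g; ferric chloride hexahydrate 0.317 g; sodium sulfate 7.252 g; manganese chloride tetrahydrate 16.325 mg; sodium carbonate 5.578 g

Scale factor relative to 1 L: 1.68.
Tris base: 7.95 g/L × 1.68 L = 13.356 g
ferric chloride hexahydrate: 0.699 mmol/L × 270.3 g/mol × 1.68 L ÷ 1000 = 0.317 g
sodium sulfate: 30.4 mmol/L × 142 g/mol × 1.68 L ÷ 1000 = 7.252 g
manganese chloride tetrahydrate: 49.1 µmol/L × 197.91 g/mol × 1.68 L ÷ 1000 = 16.325 mg
sodium carbonate: 3.32 g/L × 1.68 L = 5.578 g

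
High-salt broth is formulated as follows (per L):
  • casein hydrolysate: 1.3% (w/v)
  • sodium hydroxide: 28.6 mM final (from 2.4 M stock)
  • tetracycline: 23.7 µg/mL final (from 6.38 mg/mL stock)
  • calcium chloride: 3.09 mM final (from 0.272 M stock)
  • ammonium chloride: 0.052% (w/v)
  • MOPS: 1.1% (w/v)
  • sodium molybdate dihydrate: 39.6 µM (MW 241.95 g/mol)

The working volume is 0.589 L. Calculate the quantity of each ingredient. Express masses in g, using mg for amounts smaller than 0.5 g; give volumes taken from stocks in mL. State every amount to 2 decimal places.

Working volume: 0.589 L.
casein hydrolysate: 1.3 g per 100 mL × 589 mL ÷ 100 = 7.66 g
sodium hydroxide: C1V1 = C2V2 → 28.6 mM × 589 mL ÷ 2400 mM = 7.02 mL
tetracycline: C1V1 = C2V2 → 23.7 µg/mL × 589 mL ÷ 6380 µg/mL = 2.19 mL
calcium chloride: C1V1 = C2V2 → 3.09 mM × 589 mL ÷ 272 mM = 6.69 mL
ammonium chloride: 0.052 g per 100 mL × 589 mL ÷ 100 = 0.30628 g = 306.28 mg
MOPS: 1.1% w/v = 11 g/L → 11 × 0.589 L = 6.48 g
sodium molybdate dihydrate: 39.6 µmol/L × 241.95 g/mol × 0.589 L ÷ 1000 = 5.64 mg

casein hydrolysate 7.66 g; sodium hydroxide 7.02 mL; tetracycline 2.19 mL; calcium chloride 6.69 mL; ammonium chloride 306.28 mg; MOPS 6.48 g; sodium molybdate dihydrate 5.64 mg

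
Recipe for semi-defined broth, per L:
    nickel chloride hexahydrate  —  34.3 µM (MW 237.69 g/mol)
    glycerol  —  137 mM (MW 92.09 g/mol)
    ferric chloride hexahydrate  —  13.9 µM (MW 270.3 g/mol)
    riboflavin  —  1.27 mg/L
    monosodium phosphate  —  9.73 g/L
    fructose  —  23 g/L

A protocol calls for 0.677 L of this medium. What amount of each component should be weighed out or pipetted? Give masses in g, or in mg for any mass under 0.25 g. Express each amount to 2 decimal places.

nickel chloride hexahydrate 5.52 mg; glycerol 8.54 g; ferric chloride hexahydrate 2.54 mg; riboflavin 0.86 mg; monosodium phosphate 6.59 g; fructose 15.57 g

Working volume: 0.677 L.
nickel chloride hexahydrate: 34.3 µmol/L × 237.69 g/mol × 0.677 L ÷ 1000 = 5.52 mg
glycerol: 137 mmol/L × 92.09 g/mol × 0.677 L ÷ 1000 = 8.54 g
ferric chloride hexahydrate: 13.9 µmol/L × 270.3 g/mol × 0.677 L ÷ 1000 = 2.54 mg
riboflavin: 1.27 mg/L × 0.677 L = 0.86 mg
monosodium phosphate: 9.73 g/L × 0.677 L = 6.59 g
fructose: 23 g/L × 0.677 L = 15.57 g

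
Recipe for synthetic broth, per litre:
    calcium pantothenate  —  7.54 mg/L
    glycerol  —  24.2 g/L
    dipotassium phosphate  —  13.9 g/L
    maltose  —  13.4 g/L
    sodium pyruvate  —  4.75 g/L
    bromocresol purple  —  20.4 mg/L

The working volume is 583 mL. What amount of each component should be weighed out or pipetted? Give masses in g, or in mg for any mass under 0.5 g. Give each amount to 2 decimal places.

Working volume: 583 mL = 0.583 L.
calcium pantothenate: 7.54 mg/L × 0.583 L = 4.40 mg
glycerol: 24.2 g/L × 0.583 L = 14.11 g
dipotassium phosphate: 13.9 g/L × 0.583 L = 8.10 g
maltose: 13.4 g/L × 0.583 L = 7.81 g
sodium pyruvate: 4.75 g/L × 0.583 L = 2.77 g
bromocresol purple: 20.4 mg/L × 0.583 L = 11.89 mg

calcium pantothenate 4.40 mg; glycerol 14.11 g; dipotassium phosphate 8.10 g; maltose 7.81 g; sodium pyruvate 2.77 g; bromocresol purple 11.89 mg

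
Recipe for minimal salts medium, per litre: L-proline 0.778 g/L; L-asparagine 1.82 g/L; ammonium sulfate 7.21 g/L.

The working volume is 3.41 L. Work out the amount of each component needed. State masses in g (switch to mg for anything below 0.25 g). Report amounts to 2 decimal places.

Scale factor relative to 1 L: 3.41.
L-proline: 0.778 g/L × 3.41 L = 2.65 g
L-asparagine: 1.82 g/L × 3.41 L = 6.21 g
ammonium sulfate: 7.21 g/L × 3.41 L = 24.59 g

L-proline 2.65 g; L-asparagine 6.21 g; ammonium sulfate 24.59 g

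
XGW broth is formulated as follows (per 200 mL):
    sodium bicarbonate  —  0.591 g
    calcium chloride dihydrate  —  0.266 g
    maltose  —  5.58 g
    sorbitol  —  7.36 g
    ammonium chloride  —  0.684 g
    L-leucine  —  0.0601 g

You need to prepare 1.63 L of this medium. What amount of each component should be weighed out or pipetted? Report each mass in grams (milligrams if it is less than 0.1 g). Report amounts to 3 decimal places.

sodium bicarbonate 4.817 g; calcium chloride dihydrate 2.168 g; maltose 45.477 g; sorbitol 59.984 g; ammonium chloride 5.575 g; L-leucine 0.490 g

Scale factor = 1630 mL / 200 mL = 8.15.
sodium bicarbonate: 0.591 g × (1630 mL / 200 mL) = 4.817 g
calcium chloride dihydrate: 0.266 g × (1630 mL / 200 mL) = 2.168 g
maltose: 5.58 g × (1630 mL / 200 mL) = 45.477 g
sorbitol: 7.36 g × (1630 mL / 200 mL) = 59.984 g
ammonium chloride: 0.684 g × (1630 mL / 200 mL) = 5.575 g
L-leucine: 0.0601 g × (1630 mL / 200 mL) = 0.490 g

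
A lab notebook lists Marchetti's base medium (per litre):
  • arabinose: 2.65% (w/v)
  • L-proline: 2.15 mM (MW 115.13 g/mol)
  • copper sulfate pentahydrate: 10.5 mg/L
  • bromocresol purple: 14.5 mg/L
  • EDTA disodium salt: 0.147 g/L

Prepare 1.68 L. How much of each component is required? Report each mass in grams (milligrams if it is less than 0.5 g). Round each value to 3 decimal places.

arabinose 44.520 g; L-proline 415.850 mg; copper sulfate pentahydrate 17.640 mg; bromocresol purple 24.360 mg; EDTA disodium salt 246.960 mg

Working volume: 1.68 L.
arabinose: 2.65% w/v = 26.5 g/L → 26.5 × 1.68 L = 44.520 g
L-proline: 2.15 mmol/L × 115.13 mg/mmol × 1.68 L = 415.850 mg
copper sulfate pentahydrate: 10.5 mg/L × 1.68 L = 17.640 mg
bromocresol purple: 14.5 mg/L × 1.68 L = 24.360 mg
EDTA disodium salt: 0.147 g/L × 1.68 L = 0.24696 g = 246.960 mg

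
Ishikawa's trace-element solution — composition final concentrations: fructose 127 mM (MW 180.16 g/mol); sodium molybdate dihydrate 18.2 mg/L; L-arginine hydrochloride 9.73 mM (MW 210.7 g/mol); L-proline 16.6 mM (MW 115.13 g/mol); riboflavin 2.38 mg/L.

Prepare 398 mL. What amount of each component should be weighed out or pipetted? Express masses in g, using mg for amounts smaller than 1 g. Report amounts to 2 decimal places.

Scale factor relative to 1 L: 0.398.
fructose: 127 mmol/L × 180.16 g/mol × 0.398 L ÷ 1000 = 9.11 g
sodium molybdate dihydrate: 18.2 mg/L × 0.398 L = 7.24 mg
L-arginine hydrochloride: 9.73 mmol/L × 210.7 mg/mmol × 0.398 L = 815.94 mg
L-proline: 16.6 mmol/L × 115.13 mg/mmol × 0.398 L = 760.64 mg
riboflavin: 2.38 mg/L × 0.398 L = 0.95 mg

fructose 9.11 g; sodium molybdate dihydrate 7.24 mg; L-arginine hydrochloride 815.94 mg; L-proline 760.64 mg; riboflavin 0.95 mg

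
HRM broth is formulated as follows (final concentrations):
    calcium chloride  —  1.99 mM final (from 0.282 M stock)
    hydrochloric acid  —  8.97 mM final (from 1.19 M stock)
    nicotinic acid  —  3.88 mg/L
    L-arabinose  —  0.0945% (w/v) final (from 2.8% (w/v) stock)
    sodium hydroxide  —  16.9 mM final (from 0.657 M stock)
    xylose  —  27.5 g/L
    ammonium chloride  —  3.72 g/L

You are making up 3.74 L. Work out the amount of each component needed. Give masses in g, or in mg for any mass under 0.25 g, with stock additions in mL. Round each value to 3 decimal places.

Scale factor relative to 1 L: 3.74.
calcium chloride: C1V1 = C2V2 → 1.99 mM × 3740 mL ÷ 282 mM = 26.392 mL
hydrochloric acid: V = C2·V2/C1 = 8.97 mM × 3740 mL ÷ 1190 mM = 28.191 mL
nicotinic acid: 3.88 mg/L × 3.74 L = 14.511 mg
L-arabinose: C1V1 = C2V2 → 0.0945% ÷ 2.8% × 3740 mL = 126.225 mL
sodium hydroxide: V = C2·V2/C1 = 16.9 mM × 3740 mL ÷ 657 mM = 96.204 mL
xylose: 27.5 g/L × 3.74 L = 102.850 g
ammonium chloride: 3.72 g/L × 3.74 L = 13.913 g

calcium chloride 26.392 mL; hydrochloric acid 28.191 mL; nicotinic acid 14.511 mg; L-arabinose 126.225 mL; sodium hydroxide 96.204 mL; xylose 102.850 g; ammonium chloride 13.913 g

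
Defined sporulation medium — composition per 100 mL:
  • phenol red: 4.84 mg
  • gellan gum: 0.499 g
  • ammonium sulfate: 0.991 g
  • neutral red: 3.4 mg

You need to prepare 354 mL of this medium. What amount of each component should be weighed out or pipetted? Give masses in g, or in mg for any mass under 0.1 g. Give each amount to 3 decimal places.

Ratio of target to recipe volume: 354 / 100 = 3.54.
phenol red: 4.84 mg × (354 mL / 100 mL) = 17.134 mg
gellan gum: 0.499 g × (354 mL / 100 mL) = 1.766 g
ammonium sulfate: 0.991 g × (354 mL / 100 mL) = 3.508 g
neutral red: 3.4 mg × (354 mL / 100 mL) = 12.036 mg

phenol red 17.134 mg; gellan gum 1.766 g; ammonium sulfate 3.508 g; neutral red 12.036 mg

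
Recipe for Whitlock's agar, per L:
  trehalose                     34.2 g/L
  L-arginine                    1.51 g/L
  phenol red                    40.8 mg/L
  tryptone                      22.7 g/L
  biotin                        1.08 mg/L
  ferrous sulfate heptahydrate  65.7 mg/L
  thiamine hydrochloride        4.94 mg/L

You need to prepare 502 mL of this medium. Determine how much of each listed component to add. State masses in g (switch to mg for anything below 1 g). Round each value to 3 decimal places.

Scale factor relative to 1 L: 0.502.
trehalose: 34.2 g/L × 0.502 L = 17.168 g
L-arginine: 1.51 g/L × 0.502 L = 0.75802 g = 758.020 mg
phenol red: 40.8 mg/L × 0.502 L = 20.482 mg
tryptone: 22.7 g/L × 0.502 L = 11.395 g
biotin: 1.08 mg/L × 0.502 L = 0.542 mg
ferrous sulfate heptahydrate: 65.7 mg/L × 0.502 L = 32.981 mg
thiamine hydrochloride: 4.94 mg/L × 0.502 L = 2.480 mg

trehalose 17.168 g; L-arginine 758.020 mg; phenol red 20.482 mg; tryptone 11.395 g; biotin 0.542 mg; ferrous sulfate heptahydrate 32.981 mg; thiamine hydrochloride 2.480 mg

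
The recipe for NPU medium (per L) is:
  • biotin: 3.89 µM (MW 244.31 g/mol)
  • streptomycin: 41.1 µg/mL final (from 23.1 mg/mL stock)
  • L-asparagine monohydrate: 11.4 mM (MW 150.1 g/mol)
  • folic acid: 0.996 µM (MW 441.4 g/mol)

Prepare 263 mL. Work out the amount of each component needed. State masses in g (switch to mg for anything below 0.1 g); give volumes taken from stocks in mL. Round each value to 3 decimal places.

biotin 0.250 mg; streptomycin 0.468 mL; L-asparagine monohydrate 0.450 g; folic acid 0.116 mg

Working volume: 263 mL = 0.263 L.
biotin: 3.89 µmol/L × 244.31 g/mol × 0.263 L ÷ 1000 = 0.250 mg
streptomycin: C1V1 = C2V2 → 41.1 µg/mL × 263 mL ÷ 23100 µg/mL = 0.468 mL
L-asparagine monohydrate: 11.4 mmol/L × 150.1 g/mol × 0.263 L ÷ 1000 = 0.450 g
folic acid: 0.996 µmol/L × 441.4 g/mol × 0.263 L ÷ 1000 = 0.116 mg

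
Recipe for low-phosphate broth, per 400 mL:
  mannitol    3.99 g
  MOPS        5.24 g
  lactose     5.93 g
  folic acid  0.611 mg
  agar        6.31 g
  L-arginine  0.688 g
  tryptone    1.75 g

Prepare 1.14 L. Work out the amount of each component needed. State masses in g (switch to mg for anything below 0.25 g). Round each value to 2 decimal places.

Ratio of target to recipe volume: 1140 / 400 = 2.85.
mannitol: 3.99 g × (1140 mL / 400 mL) = 11.37 g
MOPS: 5.24 g × (1140 mL / 400 mL) = 14.93 g
lactose: 5.93 g × (1140 mL / 400 mL) = 16.90 g
folic acid: 0.611 mg × (1140 mL / 400 mL) = 1.74 mg
agar: 6.31 g × (1140 mL / 400 mL) = 17.98 g
L-arginine: 0.688 g × (1140 mL / 400 mL) = 1.96 g
tryptone: 1.75 g × (1140 mL / 400 mL) = 4.99 g

mannitol 11.37 g; MOPS 14.93 g; lactose 16.90 g; folic acid 1.74 mg; agar 17.98 g; L-arginine 1.96 g; tryptone 4.99 g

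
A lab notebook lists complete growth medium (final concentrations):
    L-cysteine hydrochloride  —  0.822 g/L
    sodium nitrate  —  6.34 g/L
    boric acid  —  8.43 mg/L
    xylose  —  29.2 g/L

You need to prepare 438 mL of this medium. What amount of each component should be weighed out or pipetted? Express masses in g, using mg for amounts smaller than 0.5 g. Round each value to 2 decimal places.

Working volume: 438 mL = 0.438 L.
L-cysteine hydrochloride: 0.822 g/L × 0.438 L = 0.360036 g = 360.04 mg
sodium nitrate: 6.34 g/L × 0.438 L = 2.78 g
boric acid: 8.43 mg/L × 0.438 L = 3.69 mg
xylose: 29.2 g/L × 0.438 L = 12.79 g

L-cysteine hydrochloride 360.04 mg; sodium nitrate 2.78 g; boric acid 3.69 mg; xylose 12.79 g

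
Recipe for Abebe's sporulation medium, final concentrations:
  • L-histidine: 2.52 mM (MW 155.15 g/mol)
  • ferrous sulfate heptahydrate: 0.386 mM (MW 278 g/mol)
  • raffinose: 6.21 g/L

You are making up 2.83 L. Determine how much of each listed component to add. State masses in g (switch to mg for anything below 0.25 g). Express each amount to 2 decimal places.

Scale factor relative to 1 L: 2.83.
L-histidine: 2.52 mmol/L × 155.15 g/mol × 2.83 L ÷ 1000 = 1.11 g
ferrous sulfate heptahydrate: 0.386 mmol/L × 278 g/mol × 2.83 L ÷ 1000 = 0.30 g
raffinose: 6.21 g/L × 2.83 L = 17.57 g

L-histidine 1.11 g; ferrous sulfate heptahydrate 0.30 g; raffinose 17.57 g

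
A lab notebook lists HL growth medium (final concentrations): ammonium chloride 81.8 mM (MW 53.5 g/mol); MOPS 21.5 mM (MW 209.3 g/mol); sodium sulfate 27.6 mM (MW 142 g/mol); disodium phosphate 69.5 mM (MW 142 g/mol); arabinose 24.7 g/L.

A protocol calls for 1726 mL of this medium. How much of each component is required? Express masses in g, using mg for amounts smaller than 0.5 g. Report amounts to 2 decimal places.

Target volume = 1726 mL = 1.726 L.
ammonium chloride: 81.8 mmol/L × 53.5 g/mol × 1.726 L ÷ 1000 = 7.55 g
MOPS: 21.5 mmol/L × 209.3 g/mol × 1.726 L ÷ 1000 = 7.77 g
sodium sulfate: 27.6 mmol/L × 142 g/mol × 1.726 L ÷ 1000 = 6.76 g
disodium phosphate: 69.5 mmol/L × 142 g/mol × 1.726 L ÷ 1000 = 17.03 g
arabinose: 24.7 g/L × 1.726 L = 42.63 g

ammonium chloride 7.55 g; MOPS 7.77 g; sodium sulfate 6.76 g; disodium phosphate 17.03 g; arabinose 42.63 g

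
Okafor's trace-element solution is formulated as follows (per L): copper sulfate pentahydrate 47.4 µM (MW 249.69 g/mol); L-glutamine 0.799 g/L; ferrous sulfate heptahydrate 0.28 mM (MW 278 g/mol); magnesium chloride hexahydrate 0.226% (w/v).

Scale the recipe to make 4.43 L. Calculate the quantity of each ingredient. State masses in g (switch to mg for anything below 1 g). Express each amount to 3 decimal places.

copper sulfate pentahydrate 52.430 mg; L-glutamine 3.540 g; ferrous sulfate heptahydrate 344.831 mg; magnesium chloride hexahydrate 10.012 g

Scale factor relative to 1 L: 4.43.
copper sulfate pentahydrate: 47.4 µmol/L × 249.69 g/mol × 4.43 L ÷ 1000 = 52.430 mg
L-glutamine: 0.799 g/L × 4.43 L = 3.540 g
ferrous sulfate heptahydrate: 0.28 mmol/L × 278 mg/mmol × 4.43 L = 344.831 mg
magnesium chloride hexahydrate: 0.226% w/v = 2.26 g/L → 2.26 × 4.43 L = 10.012 g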